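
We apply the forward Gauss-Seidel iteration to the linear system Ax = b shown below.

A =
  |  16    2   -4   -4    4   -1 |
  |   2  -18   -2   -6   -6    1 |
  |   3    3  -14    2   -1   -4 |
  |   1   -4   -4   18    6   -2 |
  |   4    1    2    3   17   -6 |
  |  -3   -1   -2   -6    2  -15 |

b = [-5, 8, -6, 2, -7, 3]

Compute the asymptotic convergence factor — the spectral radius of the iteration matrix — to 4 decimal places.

0.5280

Let D = diag(16, -18, -14, 18, 17, -15); L, U the strict triangles.
GS T = -(D+L)⁻¹U: row 0 first, T[0,5] = -(-1)/(16) = +0.0625; later rows by forward substitution.
  T[0,:] = [+0.0000, -0.1250, +0.2500, +0.2500, -0.2500, +0.0625]
  T[1,:] = [+0.0000, -0.0139, -0.0833, -0.3056, -0.3611, +0.0625]
  T[2,:] = [+0.0000, -0.0298, +0.0357, +0.1310, -0.2024, -0.2589]
  T[3,:] = [+0.0000, -0.0028, -0.0245, -0.0527, -0.4447, +0.0640]
  T[4,:] = [+0.0000, +0.0342, -0.0538, -0.0470, +0.1823, +0.3537]
  T[5,:] = [+0.0000, +0.0356, -0.0466, -0.0323, +0.3032, +0.0394]
|eigenvalues of T|: 0.5280, 0.2523, 0.1218, 0.1218, 0.0236, 0.0000.
ρ = 0.5280; 0.5280 < 1, so it converges for any x₀.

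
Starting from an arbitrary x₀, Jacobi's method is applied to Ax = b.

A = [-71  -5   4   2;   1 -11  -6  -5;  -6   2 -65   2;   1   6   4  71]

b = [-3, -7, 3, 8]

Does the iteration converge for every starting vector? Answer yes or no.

yes

Split A = D + L + U, D = diag(-71, -11, -65, 71).
T_J = -D⁻¹(L+U): T[0,2] = -(4)/(-71) = +0.0563; T[0,0] = 0.
  T[0,:] = [+0.0000, -0.0704, +0.0563, +0.0282]
  T[1,:] = [+0.0909, +0.0000, -0.5455, -0.4545]
  T[2,:] = [-0.0923, +0.0308, +0.0000, +0.0308]
  T[3,:] = [-0.0141, -0.0845, -0.0563, +0.0000]
|eigenvalues of T|: 0.1623, 0.1110, 0.1110, 0.1027.
spectral radius ρ = 0.1623; 0.1623 < 1: convergent.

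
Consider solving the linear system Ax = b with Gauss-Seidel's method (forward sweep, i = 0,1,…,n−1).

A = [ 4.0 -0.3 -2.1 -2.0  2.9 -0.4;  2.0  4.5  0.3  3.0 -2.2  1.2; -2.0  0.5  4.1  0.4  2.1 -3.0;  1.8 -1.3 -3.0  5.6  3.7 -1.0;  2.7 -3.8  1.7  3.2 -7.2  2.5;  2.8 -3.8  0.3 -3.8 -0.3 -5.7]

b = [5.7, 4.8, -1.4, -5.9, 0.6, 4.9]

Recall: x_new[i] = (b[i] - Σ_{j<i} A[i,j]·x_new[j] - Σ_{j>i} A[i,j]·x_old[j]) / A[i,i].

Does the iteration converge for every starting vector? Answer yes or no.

no

A = D + L + U where D = diag(4, 4.5, 4.1, 5.6, -7.2, -5.7).
T_GS = -(D+L)⁻¹U: row 0 first, T[0,2] = -(-2.1)/(4) = +0.5250; later rows by forward substitution.
  T[0,:] = [+0.0000, +0.0750, +0.5250, +0.5000, -0.7250, +0.1000]
  T[1,:] = [+0.0000, -0.0333, -0.3000, -0.8889, +0.8111, -0.3111]
  T[2,:] = [+0.0000, +0.0407, +0.2927, +0.2547, -0.9648, +0.8184]
  T[3,:] = [+0.0000, -0.0101, -0.0816, -0.2306, -0.7562, +0.5127]
  T[4,:] = [+0.0000, +0.0508, +0.3880, +0.6143, -1.2639, +0.9700]
  T[5,:] = [+0.0000, +0.0652, +0.5073, +0.9730, -0.3770, -0.0932]
moduli |λ_i(T)| = 1.2716, 0.5098, 0.5098, 0.1438, 0.0012, 0.0000.
ρ = 1.2716; 1.2716 > 1 ⇒ diverges.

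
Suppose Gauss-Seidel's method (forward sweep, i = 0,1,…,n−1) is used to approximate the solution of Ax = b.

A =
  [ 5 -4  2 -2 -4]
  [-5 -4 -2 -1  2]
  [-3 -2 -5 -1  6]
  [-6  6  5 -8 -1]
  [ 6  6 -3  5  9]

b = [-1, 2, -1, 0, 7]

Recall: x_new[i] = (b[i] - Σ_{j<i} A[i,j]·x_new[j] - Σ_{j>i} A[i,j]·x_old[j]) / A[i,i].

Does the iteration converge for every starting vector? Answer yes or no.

Let D = diag(5, -4, -5, -8, 9); L, U the strict triangles.
T_GS = -(D+L)⁻¹U: row 0 first, T[0,3] = -(-2)/(5) = +0.4000; later rows by forward substitution.
  T[0,:] = [+0.0000 +0.8000 -0.4000 +0.4000 +0.8000]
  T[1,:] = [+0.0000 -1.0000 +0.0000 -0.7500 -0.5000]
  T[2,:] = [+0.0000 -0.0800 +0.2400 -0.1400 +0.9200]
  T[3,:] = [+0.0000 -1.4000 +0.4500 -0.9500 -0.5250]
  T[4,:] = [+0.0000 +0.8844 +0.0967 +0.7144 +0.3983]
|λ(T)| sorted: 1.4024, 0.6286, 0.5235, 0.0144, 0.0000.
spectral radius ρ = 1.4024; 1.4024 > 1 ⇒ diverges.

no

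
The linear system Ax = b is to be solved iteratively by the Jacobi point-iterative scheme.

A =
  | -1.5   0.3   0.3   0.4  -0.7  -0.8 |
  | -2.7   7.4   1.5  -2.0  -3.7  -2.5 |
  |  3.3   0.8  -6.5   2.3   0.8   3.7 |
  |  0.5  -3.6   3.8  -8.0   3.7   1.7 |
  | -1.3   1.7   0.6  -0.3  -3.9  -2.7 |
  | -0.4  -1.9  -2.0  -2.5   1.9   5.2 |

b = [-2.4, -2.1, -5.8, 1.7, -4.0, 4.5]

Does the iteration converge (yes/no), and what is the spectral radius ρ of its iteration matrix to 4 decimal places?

no, ρ = 1.3311

Write A = D+L+U with D = diag(-1.5, 7.4, -6.5, -8, -3.9, 5.2).
Jacobi: T = -D⁻¹(L+U), T[3,5] = -(1.7)/(-8) = +0.2125; T[3,3] = 0.
  T[0,:] = [+0.0000, +0.2000, +0.2000, +0.2667, -0.4667, -0.5333]
  T[1,:] = [+0.3649, +0.0000, -0.2027, +0.2703, +0.5000, +0.3378]
  T[2,:] = [+0.5077, +0.1231, +0.0000, +0.3538, +0.1231, +0.5692]
  T[3,:] = [+0.0625, -0.4500, +0.4750, +0.0000, +0.4625, +0.2125]
  T[4,:] = [-0.3333, +0.4359, +0.1538, -0.0769, +0.0000, -0.6923]
  T[5,:] = [+0.0769, +0.3654, +0.3846, +0.4808, -0.3654, +0.0000]
|λ(T)| sorted: 1.3311, 0.7685, 0.5061, 0.3711, 0.3711, 0.2599.
spectral radius ρ = 1.3311; 1.3311 > 1 ⇒ diverges.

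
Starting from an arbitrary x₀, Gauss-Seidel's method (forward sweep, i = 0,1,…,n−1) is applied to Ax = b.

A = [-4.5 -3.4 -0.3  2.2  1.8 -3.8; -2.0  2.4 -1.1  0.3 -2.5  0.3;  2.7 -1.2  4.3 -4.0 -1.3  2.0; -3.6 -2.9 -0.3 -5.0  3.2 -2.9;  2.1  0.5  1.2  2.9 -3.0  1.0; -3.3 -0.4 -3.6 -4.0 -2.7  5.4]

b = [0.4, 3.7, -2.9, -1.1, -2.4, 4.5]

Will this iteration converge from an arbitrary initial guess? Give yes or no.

no

Let D = diag(-4.5, 2.4, 4.3, -5, -3, 5.4); L, U the strict triangles.
GS T = -(D+L)⁻¹U: row 0 first, T[0,4] = -(1.8)/(-4.5) = +0.4000; later rows by forward substitution.
  T[0,:] = [+0.0000 -0.7556 -0.0667 +0.4889 +0.4000 -0.8444]
  T[1,:] = [+0.0000 -0.6296 +0.4028 +0.2824 +1.3750 -0.8287]
  T[2,:] = [+0.0000 +0.2987 +0.1543 +0.7021 +0.4349 -0.1661]
  T[3,:] = [+0.0000 +0.8913 -0.1949 -0.5579 -0.4716 +0.5186]
  T[4,:] = [+0.0000 +0.3472 -0.1062 +0.1308 +0.2272 +0.0390]
  T[5,:] = [+0.0000 +0.5246 -0.1055 +0.4399 +0.4005 -0.2846]
|roots of det(T-λI)|: 1.1468, 0.5550, 0.5117, 0.5117, 0.2520, 0.0000.
ρ(T) = max|λ| = 1.1468; 1.1468 > 1, so it fails to converge.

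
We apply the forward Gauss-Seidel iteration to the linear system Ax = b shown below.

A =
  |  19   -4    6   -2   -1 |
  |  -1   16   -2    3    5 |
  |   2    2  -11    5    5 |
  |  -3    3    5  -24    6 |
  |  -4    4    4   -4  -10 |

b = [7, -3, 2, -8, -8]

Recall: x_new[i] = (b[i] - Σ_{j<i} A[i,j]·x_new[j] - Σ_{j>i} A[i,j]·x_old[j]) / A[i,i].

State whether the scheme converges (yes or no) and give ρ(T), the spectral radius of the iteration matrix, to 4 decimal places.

yes, ρ = 0.3520

Diagonal D = diag(19, 16, -11, -24, -10); L, U strict lower/upper.
T_GS = -(D+L)⁻¹U: row 0 first, T[0,1] = -(-4)/(19) = +0.2105; later rows by forward substitution.
  T[0,:] = [+0.0000 +0.2105 -0.3158 +0.1053 +0.0526]
  T[1,:] = [+0.0000 +0.0132 +0.1053 -0.1809 -0.3092]
  T[2,:] = [+0.0000 +0.0407 -0.0383 +0.4408 +0.4079]
  T[3,:] = [+0.0000 -0.0162 +0.0447 +0.0561 +0.2897]
  T[4,:] = [+0.0000 -0.0562 +0.1352 +0.0394 -0.0975]
|eigenvalues of T|: 0.3520, 0.2428, 0.2428, 0.0576, 0.0000.
ρ(T) = max|λ| = 0.3520; 0.3520 < 1, so it converges for any x₀.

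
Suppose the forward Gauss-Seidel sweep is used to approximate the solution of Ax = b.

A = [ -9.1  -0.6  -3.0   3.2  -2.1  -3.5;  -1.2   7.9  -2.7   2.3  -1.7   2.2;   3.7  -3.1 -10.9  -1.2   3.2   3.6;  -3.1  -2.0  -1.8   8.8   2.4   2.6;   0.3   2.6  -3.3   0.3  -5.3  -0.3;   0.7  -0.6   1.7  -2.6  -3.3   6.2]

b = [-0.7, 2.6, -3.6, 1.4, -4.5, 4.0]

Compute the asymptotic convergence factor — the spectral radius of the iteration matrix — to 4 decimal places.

0.8590

Diagonal D = diag(-9.1, 7.9, -10.9, 8.8, -5.3, 6.2); L, U strict lower/upper.
Gauss-Seidel: T = -(D+L)⁻¹U, row 0 first, T[0,4] = -(-2.1)/(-9.1) = -0.2308; later rows by forward substitution.
  T[0,:] = [+0.0000  -0.0659  -0.3297  +0.3516  -0.2308  -0.3846]
  T[1,:] = [+0.0000  -0.0100  +0.2917  -0.2377  +0.1801  -0.3369]
  T[2,:] = [+0.0000  -0.0195  -0.1949  +0.0769  +0.1640  +0.2955]
  T[3,:] = [+0.0000  -0.0295  -0.0897  +0.0856  -0.2795  -0.4471]
  T[4,:] = [+0.0000  +0.0018  +0.2407  -0.1397  -0.0426  -0.4530]
  T[5,:] = [+0.0000  +0.0004  +0.2094  -0.1223  -0.1414  -0.4988]
|eigenvalues of T|: 0.8590, 0.2418, 0.0747, 0.0385, 0.0072, 0.0000.
ρ(T) = max|λ| = 0.8590; 0.8590 < 1: convergent.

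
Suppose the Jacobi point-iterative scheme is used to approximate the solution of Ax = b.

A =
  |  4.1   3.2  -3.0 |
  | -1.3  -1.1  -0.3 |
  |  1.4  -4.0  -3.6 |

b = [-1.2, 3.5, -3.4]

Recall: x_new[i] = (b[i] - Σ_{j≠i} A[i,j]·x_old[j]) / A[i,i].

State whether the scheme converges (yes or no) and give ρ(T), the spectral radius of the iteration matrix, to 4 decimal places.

A = D + L + U where D = diag(4.1, -1.1, -3.6).
T_J = -D⁻¹(L+U): T[0,1] = -(3.2)/(4.1) = -0.7805; T[0,0] = 0.
  T[0,:] = [+0.0000, -0.7805, +0.7317]
  T[1,:] = [-1.1818, +0.0000, -0.2727]
  T[2,:] = [+0.3889, -1.1111, +0.0000]
|eigenvalues of T|: 1.4872, 0.8377, 0.8377.
spectral radius ρ = 1.4872; 1.4872 > 1 ⇒ diverges.

no, ρ = 1.4872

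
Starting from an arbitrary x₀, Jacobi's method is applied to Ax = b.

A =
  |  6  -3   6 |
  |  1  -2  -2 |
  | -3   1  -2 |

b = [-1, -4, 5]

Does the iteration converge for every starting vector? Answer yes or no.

Diagonal D = diag(6, -2, -2); L, U strict lower/upper.
T_J = -D⁻¹(L+U): T[0,1] = -(-3)/(6) = +0.5000; T[0,0] = 0.
  T[0,:] = [+0.0000  +0.5000  -1.0000]
  T[1,:] = [+0.5000  +0.0000  -1.0000]
  T[2,:] = [-1.5000  +0.5000  +0.0000]
|λ(T)| sorted: 1.2808, 0.7808, 0.5000.
spectral radius ρ = 1.2808; 1.2808 > 1, so it fails to converge.

no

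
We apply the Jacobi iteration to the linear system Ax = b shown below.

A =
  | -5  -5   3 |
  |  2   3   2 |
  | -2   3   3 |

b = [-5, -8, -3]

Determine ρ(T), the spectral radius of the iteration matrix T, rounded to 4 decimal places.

1.5137

Let D = diag(-5, 3, 3); L, U the strict triangles.
T_J = -D⁻¹(L+U): T[0,1] = -(-5)/(-5) = -1.0000; T[0,0] = 0.
  T[0,:] = [+0.0000 -1.0000 +0.6000]
  T[1,:] = [-0.6667 +0.0000 -0.6667]
  T[2,:] = [+0.6667 -1.0000 +0.0000]
moduli |λ_i(T)| = 1.5137, 0.8790, 0.6347.
ρ = 1.5137; 1.5137 > 1, so it fails to converge.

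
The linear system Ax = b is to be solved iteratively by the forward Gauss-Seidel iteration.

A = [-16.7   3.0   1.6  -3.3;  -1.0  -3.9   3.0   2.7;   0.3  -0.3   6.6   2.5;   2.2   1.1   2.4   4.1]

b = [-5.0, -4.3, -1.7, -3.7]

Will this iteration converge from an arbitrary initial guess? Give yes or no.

yes

Write A = D+L+U with D = diag(-16.7, -3.9, 6.6, 4.1).
Gauss-Seidel: T = -(D+L)⁻¹U, row 0 first, T[0,1] = -(3)/(-16.7) = +0.1796; later rows by forward substitution.
  T[0,:] = [+0.0000, +0.1796, +0.0958, -0.1976]
  T[1,:] = [+0.0000, -0.0461, +0.7447, +0.7430]
  T[2,:] = [+0.0000, -0.0103, +0.0295, -0.3360]
  T[3,:] = [+0.0000, -0.0780, -0.2685, +0.1034]
|eigenvalues of T|: 0.3686, 0.2760, 0.2760, 0.0000.
ρ = 0.3686; 0.3686 < 1, so it converges for any x₀.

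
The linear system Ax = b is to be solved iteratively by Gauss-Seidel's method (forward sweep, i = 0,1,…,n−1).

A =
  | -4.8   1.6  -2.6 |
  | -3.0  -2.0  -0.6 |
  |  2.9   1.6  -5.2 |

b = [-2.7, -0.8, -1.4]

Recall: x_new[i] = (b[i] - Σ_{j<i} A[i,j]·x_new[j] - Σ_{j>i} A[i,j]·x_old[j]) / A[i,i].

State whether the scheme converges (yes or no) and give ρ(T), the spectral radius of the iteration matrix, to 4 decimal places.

yes, ρ = 0.5414

A = D + L + U where D = diag(-4.8, -2, -5.2).
T_GS = -(D+L)⁻¹U: row 0 first, T[0,1] = -(1.6)/(-4.8) = +0.3333; later rows by forward substitution.
  T[0,:] = [+0.0000, +0.3333, -0.5417]
  T[1,:] = [+0.0000, -0.5000, +0.5125]
  T[2,:] = [+0.0000, +0.0321, -0.1444]
|λ(T)| sorted: 0.5414, 0.1030, 0.0000.
ρ = 0.5414; 0.5414 < 1: convergent.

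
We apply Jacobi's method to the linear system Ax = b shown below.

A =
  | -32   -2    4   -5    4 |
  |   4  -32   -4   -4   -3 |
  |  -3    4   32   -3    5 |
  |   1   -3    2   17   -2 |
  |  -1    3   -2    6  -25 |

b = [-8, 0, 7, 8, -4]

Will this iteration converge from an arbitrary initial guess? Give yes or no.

A = D + L + U where D = diag(-32, -32, 32, 17, -25).
Jacobi: T = -D⁻¹(L+U), T[0,1] = -(-2)/(-32) = -0.0625; T[0,0] = 0.
  T[0,:] = [+0.0000  -0.0625  +0.1250  -0.1562  +0.1250]
  T[1,:] = [+0.1250  +0.0000  -0.1250  -0.1250  -0.0938]
  T[2,:] = [+0.0938  -0.1250  +0.0000  +0.0938  -0.1562]
  T[3,:] = [-0.0588  +0.1765  -0.1176  +0.0000  +0.1176]
  T[4,:] = [-0.0400  +0.1200  -0.0800  +0.2400  +0.0000]
moduli |λ_i(T)| = 0.2314, 0.1901, 0.1901, 0.0497, 0.0484.
ρ(T) = max|λ| = 0.2314; 0.2314 < 1 ⇒ converges.

yes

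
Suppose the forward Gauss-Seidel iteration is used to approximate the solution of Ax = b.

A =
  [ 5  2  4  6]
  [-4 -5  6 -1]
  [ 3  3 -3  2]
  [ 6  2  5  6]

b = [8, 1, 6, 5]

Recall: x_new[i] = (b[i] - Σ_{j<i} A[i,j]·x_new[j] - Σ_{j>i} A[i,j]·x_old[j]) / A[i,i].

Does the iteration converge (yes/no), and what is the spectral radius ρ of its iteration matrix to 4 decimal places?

no, ρ = 1.1502

Diagonal D = diag(5, -5, -3, 6); L, U strict lower/upper.
T_GS = -(D+L)⁻¹U: row 0 first, T[0,2] = -(4)/(5) = -0.8000; later rows by forward substitution.
  T[0,:] = [+0.0000, -0.4000, -0.8000, -1.2000]
  T[1,:] = [+0.0000, +0.3200, +1.8400, +0.7600]
  T[2,:] = [+0.0000, -0.0800, +1.0400, +0.2267]
  T[3,:] = [+0.0000, +0.3600, -0.6800, +0.7578]
|roots of det(T-λI)|: 1.1502, 0.5275, 0.5275, 0.0000.
ρ = 1.1502; 1.1502 > 1 ⇒ diverges.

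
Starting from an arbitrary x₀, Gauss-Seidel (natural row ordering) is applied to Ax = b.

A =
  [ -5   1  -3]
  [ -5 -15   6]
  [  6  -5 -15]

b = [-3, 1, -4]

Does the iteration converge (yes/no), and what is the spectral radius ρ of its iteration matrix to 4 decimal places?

yes, ρ = 0.5635

Write A = D+L+U with D = diag(-5, -15, -15).
GS T = -(D+L)⁻¹U: row 0 first, T[0,2] = -(-3)/(-5) = -0.6000; later rows by forward substitution.
  T[0,:] = [+0.0000  +0.2000  -0.6000]
  T[1,:] = [+0.0000  -0.0667  +0.6000]
  T[2,:] = [+0.0000  +0.1022  -0.4400]
eigenvalue magnitudes: 0.5635, 0.0568, 0.0000.
ρ = 0.5635; 0.5635 < 1 ⇒ converges.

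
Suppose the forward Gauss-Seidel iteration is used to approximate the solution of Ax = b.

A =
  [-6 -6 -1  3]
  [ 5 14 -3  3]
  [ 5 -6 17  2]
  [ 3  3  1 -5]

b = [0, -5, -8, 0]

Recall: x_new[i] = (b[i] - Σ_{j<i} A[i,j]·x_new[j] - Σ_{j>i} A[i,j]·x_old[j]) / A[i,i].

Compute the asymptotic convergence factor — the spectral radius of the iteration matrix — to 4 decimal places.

Split A = D + L + U, D = diag(-6, 14, 17, -5).
Gauss-Seidel: T = -(D+L)⁻¹U, row 0 first, T[0,3] = -(3)/(-6) = +0.5000; later rows by forward substitution.
  T[0,:] = [+0.0000  -1.0000  -0.1667  +0.5000]
  T[1,:] = [+0.0000  +0.3571  +0.2738  -0.3929]
  T[2,:] = [+0.0000  +0.4202  +0.1457  -0.4034]
  T[3,:] = [+0.0000  -0.3017  +0.0934  -0.0164]
moduli |λ_i(T)| = 0.7250, 0.1444, 0.1444, 0.0000.
ρ = 0.7250; 0.7250 < 1, so it converges for any x₀.

0.7250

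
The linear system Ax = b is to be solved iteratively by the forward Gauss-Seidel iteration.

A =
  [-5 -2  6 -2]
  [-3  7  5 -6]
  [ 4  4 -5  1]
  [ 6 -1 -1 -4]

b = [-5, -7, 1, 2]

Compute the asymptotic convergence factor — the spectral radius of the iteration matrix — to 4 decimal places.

1.1869

Write A = D+L+U with D = diag(-5, 7, -5, -4).
T_GS = -(D+L)⁻¹U: row 0 first, T[0,3] = -(-2)/(-5) = -0.4000; later rows by forward substitution.
  T[0,:] = [+0.0000 -0.4000 +1.2000 -0.4000]
  T[1,:] = [+0.0000 -0.1714 -0.2000 +0.6857]
  T[2,:] = [+0.0000 -0.4571 +0.8000 +0.4286]
  T[3,:] = [+0.0000 -0.4429 +1.6500 -0.8786]
eigenvalue magnitudes: 1.1869, 1.0085, 0.0716, 0.0000.
ρ(T) = max|λ| = 1.1869; 1.1869 > 1, so it fails to converge.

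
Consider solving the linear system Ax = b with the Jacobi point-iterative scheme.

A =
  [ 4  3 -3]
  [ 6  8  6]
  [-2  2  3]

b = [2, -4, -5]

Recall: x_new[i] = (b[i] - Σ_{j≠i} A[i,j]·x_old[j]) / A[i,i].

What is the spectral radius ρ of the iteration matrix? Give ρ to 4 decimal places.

1.4430

Diagonal D = diag(4, 8, 3); L, U strict lower/upper.
T_J = -D⁻¹(L+U): T[2,1] = -(2)/(3) = -0.6667; T[2,2] = 0.
  T[0,:] = [+0.0000, -0.7500, +0.7500]
  T[1,:] = [-0.7500, +0.0000, -0.7500]
  T[2,:] = [+0.6667, -0.6667, +0.0000]
|eigenvalues of T|: 1.4430, 0.7500, 0.6930.
spectral radius ρ = 1.4430; 1.4430 > 1: divergent.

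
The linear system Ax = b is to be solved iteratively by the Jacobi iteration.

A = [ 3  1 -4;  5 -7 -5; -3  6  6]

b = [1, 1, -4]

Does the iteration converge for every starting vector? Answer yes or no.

Let D = diag(3, -7, 6); L, U the strict triangles.
Jacobi: T = -D⁻¹(L+U), T[0,1] = -(1)/(3) = -0.3333; T[0,0] = 0.
  T[0,:] = [+0.0000  -0.3333  +1.3333]
  T[1,:] = [+0.7143  +0.0000  -0.7143]
  T[2,:] = [+0.5000  -1.0000  +0.0000]
moduli |λ_i(T)| = 1.3302, 0.7915, 0.7915.
ρ = 1.3302; 1.3302 > 1: divergent.

no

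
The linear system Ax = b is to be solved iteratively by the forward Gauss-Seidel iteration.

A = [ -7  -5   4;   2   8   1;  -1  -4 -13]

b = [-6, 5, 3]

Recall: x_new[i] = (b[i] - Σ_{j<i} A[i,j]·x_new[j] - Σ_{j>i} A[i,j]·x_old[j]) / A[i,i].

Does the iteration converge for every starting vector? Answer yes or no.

yes

Split A = D + L + U, D = diag(-7, 8, -13).
T_GS = -(D+L)⁻¹U: row 0 first, T[0,2] = -(4)/(-7) = +0.5714; later rows by forward substitution.
  T[0,:] = [+0.0000, -0.7143, +0.5714]
  T[1,:] = [+0.0000, +0.1786, -0.2679]
  T[2,:] = [+0.0000, +0.0000, +0.0385]
moduli |λ_i(T)| = 0.1786, 0.0385, 0.0000.
ρ(T) = max|λ| = 0.1786; 0.1786 < 1, so it converges for any x₀.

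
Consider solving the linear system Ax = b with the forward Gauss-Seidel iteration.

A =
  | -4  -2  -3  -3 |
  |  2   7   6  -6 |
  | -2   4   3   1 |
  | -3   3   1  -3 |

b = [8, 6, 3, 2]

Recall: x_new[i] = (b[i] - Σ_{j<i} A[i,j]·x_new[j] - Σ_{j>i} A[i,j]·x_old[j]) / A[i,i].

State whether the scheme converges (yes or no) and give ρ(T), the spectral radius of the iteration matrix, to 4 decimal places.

Write A = D+L+U with D = diag(-4, 7, 3, -3).
GS T = -(D+L)⁻¹U: row 0 first, T[0,1] = -(-2)/(-4) = -0.5000; later rows by forward substitution.
  T[0,:] = [+0.0000  -0.5000  -0.7500  -0.7500]
  T[1,:] = [+0.0000  +0.1429  -0.6429  +1.0714]
  T[2,:] = [+0.0000  -0.5238  +0.3571  -2.2619]
  T[3,:] = [+0.0000  +0.4683  +0.2262  +1.0675]
|eigenvalues of T|: 1.4577, 0.3130, 0.3130, 0.0000.
spectral radius ρ = 1.4577; 1.4577 > 1: divergent.

no, ρ = 1.4577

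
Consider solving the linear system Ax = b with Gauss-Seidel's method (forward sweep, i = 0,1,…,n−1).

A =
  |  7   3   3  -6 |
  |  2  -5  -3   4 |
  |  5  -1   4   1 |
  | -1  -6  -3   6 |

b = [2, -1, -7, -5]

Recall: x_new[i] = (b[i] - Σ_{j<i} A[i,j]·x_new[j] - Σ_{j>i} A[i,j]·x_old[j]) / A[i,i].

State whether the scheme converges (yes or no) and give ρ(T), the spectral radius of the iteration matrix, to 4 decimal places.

no, ρ = 1.1461

Write A = D+L+U with D = diag(7, -5, 4, 6).
Gauss-Seidel: T = -(D+L)⁻¹U, row 0 first, T[0,2] = -(3)/(7) = -0.4286; later rows by forward substitution.
  T[0,:] = [+0.0000  -0.4286  -0.4286  +0.8571]
  T[1,:] = [+0.0000  -0.1714  -0.7714  +1.1429]
  T[2,:] = [+0.0000  +0.4929  +0.3429  -1.0357]
  T[3,:] = [+0.0000  +0.0036  -0.6714  +0.7679]
eigenvalue magnitudes: 1.1461, 0.2450, 0.0382, 0.0000.
ρ = 1.1461; 1.1461 > 1 ⇒ diverges.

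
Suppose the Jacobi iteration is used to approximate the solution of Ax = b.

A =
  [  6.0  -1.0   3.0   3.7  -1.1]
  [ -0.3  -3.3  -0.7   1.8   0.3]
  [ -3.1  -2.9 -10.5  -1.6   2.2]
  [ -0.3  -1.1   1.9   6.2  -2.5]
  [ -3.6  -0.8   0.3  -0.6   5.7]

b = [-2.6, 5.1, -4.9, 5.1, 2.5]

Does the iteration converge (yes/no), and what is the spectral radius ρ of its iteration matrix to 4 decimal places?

Let D = diag(6, -3.3, -10.5, 6.2, 5.7); L, U the strict triangles.
T_J = -D⁻¹(L+U): T[4,2] = -(0.3)/(5.7) = -0.0526; T[4,4] = 0.
  T[0,:] = [+0.0000, +0.1667, -0.5000, -0.6167, +0.1833]
  T[1,:] = [-0.0909, +0.0000, -0.2121, +0.5455, +0.0909]
  T[2,:] = [-0.2952, -0.2762, +0.0000, -0.1524, +0.2095]
  T[3,:] = [+0.0484, +0.1774, -0.3065, +0.0000, +0.4032]
  T[4,:] = [+0.6316, +0.1404, -0.0526, +0.1053, +0.0000]
|λ(T)| sorted: 0.8287, 0.6013, 0.4354, 0.4354, 0.2286.
ρ(T) = max|λ| = 0.8287; 0.8287 < 1 ⇒ converges.

yes, ρ = 0.8287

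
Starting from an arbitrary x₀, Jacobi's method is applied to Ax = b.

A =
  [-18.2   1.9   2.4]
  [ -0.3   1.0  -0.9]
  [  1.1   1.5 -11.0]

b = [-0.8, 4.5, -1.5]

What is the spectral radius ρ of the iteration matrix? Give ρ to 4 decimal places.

Let D = diag(-18.2, 1, -11); L, U the strict triangles.
T_J = -D⁻¹(L+U): T[2,0] = -(1.1)/(-11) = +0.1000; T[2,2] = 0.
  T[0,:] = [+0.0000, +0.1044, +0.1319]
  T[1,:] = [+0.3000, +0.0000, +0.9000]
  T[2,:] = [+0.1000, +0.1364, +0.0000]
eigenvalue magnitudes: 0.4475, 0.3542, 0.0933.
ρ(T) = max|λ| = 0.4475; 0.4475 < 1: convergent.

0.4475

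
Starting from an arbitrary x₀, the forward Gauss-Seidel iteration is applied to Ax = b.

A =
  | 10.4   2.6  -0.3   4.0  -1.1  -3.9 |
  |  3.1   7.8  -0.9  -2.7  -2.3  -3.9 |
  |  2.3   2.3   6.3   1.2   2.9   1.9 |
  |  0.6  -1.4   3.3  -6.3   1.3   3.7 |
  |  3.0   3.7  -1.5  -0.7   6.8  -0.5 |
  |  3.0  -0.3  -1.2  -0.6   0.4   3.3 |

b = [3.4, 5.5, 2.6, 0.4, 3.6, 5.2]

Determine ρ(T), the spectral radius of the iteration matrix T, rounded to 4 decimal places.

0.9046

Let D = diag(10.4, 7.8, 6.3, -6.3, 6.8, 3.3); L, U the strict triangles.
GS T = -(D+L)⁻¹U: row 0 first, T[0,5] = -(-3.9)/(10.4) = +0.3750; later rows by forward substitution.
  T[0,:] = [+0.0000 -0.2500 +0.0288 -0.3846 +0.1058 +0.3750]
  T[1,:] = [+0.0000 +0.0994 +0.1039 +0.4990 +0.2528 +0.3510]
  T[2,:] = [+0.0000 +0.0550 -0.0485 -0.2322 -0.5912 -0.5666]
  T[3,:] = [+0.0000 -0.0171 -0.0457 -0.2692 -0.1495 +0.2482]
  T[4,:] = [+0.0000 +0.0666 -0.0847 -0.1808 -0.3300 -0.3823]
  T[5,:] = [+0.0000 +0.2451 -0.0325 +0.2835 -0.2753 -0.4236]
|roots of det(T-λI)|: 0.9046, 0.4545, 0.3271, 0.0683, 0.0083, 0.0000.
spectral radius ρ = 0.9046; 0.9046 < 1, so it converges for any x₀.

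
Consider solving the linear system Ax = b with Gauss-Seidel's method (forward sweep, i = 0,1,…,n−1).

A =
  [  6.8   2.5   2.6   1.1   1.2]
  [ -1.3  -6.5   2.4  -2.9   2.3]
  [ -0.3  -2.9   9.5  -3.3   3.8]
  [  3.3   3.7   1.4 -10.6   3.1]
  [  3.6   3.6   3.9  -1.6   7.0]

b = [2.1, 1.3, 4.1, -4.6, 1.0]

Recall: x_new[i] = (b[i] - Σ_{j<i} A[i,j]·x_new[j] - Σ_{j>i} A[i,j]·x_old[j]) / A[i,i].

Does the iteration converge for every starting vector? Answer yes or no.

Let D = diag(6.8, -6.5, 9.5, -10.6, 7); L, U the strict triangles.
GS T = -(D+L)⁻¹U: row 0 first, T[0,4] = -(1.2)/(6.8) = -0.1765; later rows by forward substitution.
  T[0,:] = [+0.0000  -0.3676  -0.3824  -0.1618  -0.1765]
  T[1,:] = [+0.0000  +0.0735  +0.4457  -0.4138  +0.3891]
  T[2,:] = [+0.0000  +0.0108  +0.1240  +0.2159  -0.2868]
  T[3,:] = [+0.0000  -0.0874  +0.0529  -0.1663  +0.3355]
  T[4,:] = [+0.0000  +0.1253  -0.0896  +0.1377  +0.1271]
moduli |λ_i(T)| = 0.5279, 0.2970, 0.2970, 0.1523, 0.0000.
spectral radius ρ = 0.5279; 0.5279 < 1: convergent.

yes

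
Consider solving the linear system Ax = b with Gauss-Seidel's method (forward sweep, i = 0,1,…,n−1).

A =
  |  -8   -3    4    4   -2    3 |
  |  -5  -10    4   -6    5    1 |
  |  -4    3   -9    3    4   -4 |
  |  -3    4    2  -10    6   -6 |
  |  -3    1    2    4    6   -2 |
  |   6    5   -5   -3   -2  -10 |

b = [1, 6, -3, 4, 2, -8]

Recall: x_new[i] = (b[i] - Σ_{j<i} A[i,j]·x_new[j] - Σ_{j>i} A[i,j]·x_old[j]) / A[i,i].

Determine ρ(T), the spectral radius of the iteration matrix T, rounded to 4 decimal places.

Let D = diag(-8, -10, -9, -10, 6, -10); L, U the strict triangles.
GS T = -(D+L)⁻¹U: row 0 first, T[0,1] = -(-3)/(-8) = -0.3750; later rows by forward substitution.
  T[0,:] = [+0.0000, -0.3750, +0.5000, +0.5000, -0.2500, +0.3750]
  T[1,:] = [+0.0000, +0.1875, +0.1500, -0.8500, +0.6250, -0.0875]
  T[2,:] = [+0.0000, +0.2292, -0.1722, -0.1722, +0.7639, -0.6403]
  T[3,:] = [+0.0000, +0.2333, -0.1244, -0.5244, +1.0778, -0.8756]
  T[4,:] = [+0.0000, -0.4507, +0.3654, +0.7987, -1.2023, +1.3325]
  T[5,:] = [+0.0000, -0.2257, +0.4254, -0.0413, -0.3023, +0.4975]
moduli |λ_i(T)| = 1.5148, 0.2936, 0.2936, 0.2143, 0.2143, 0.0000.
ρ(T) = max|λ| = 1.5148; 1.5148 > 1: divergent.

1.5148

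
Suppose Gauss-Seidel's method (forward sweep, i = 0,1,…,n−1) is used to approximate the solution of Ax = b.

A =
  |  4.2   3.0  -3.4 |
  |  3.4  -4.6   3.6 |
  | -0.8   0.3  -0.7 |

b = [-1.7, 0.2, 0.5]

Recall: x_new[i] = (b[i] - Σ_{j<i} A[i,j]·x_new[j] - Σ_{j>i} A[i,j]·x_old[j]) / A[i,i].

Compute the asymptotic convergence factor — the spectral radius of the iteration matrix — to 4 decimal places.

1.3386

Split A = D + L + U, D = diag(4.2, -4.6, -0.7).
Gauss-Seidel: T = -(D+L)⁻¹U, row 0 first, T[0,2] = -(-3.4)/(4.2) = +0.8095; later rows by forward substitution.
  T[0,:] = [+0.0000 -0.7143 +0.8095]
  T[1,:] = [+0.0000 -0.5280 +1.3810]
  T[2,:] = [+0.0000 +0.5901 -0.3333]
moduli |λ_i(T)| = 1.3386, 0.4773, 0.0000.
ρ(T) = max|λ| = 1.3386; 1.3386 > 1: divergent.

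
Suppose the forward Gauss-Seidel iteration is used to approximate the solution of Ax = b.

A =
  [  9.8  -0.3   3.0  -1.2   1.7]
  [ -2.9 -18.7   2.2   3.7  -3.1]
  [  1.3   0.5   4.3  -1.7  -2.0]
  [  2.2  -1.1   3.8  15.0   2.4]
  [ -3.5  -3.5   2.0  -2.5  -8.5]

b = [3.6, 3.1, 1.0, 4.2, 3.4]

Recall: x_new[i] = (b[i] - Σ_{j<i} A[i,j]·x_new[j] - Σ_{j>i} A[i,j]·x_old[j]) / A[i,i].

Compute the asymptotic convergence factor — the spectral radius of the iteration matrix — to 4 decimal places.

Diagonal D = diag(9.8, -18.7, 4.3, 15, -8.5); L, U strict lower/upper.
T_GS = -(D+L)⁻¹U: row 0 first, T[0,2] = -(3)/(9.8) = -0.3061; later rows by forward substitution.
  T[0,:] = [+0.0000 +0.0306 -0.3061 +0.1224 -0.1735]
  T[1,:] = [+0.0000 -0.0047 +0.1651 +0.1789 -0.1389]
  T[2,:] = [+0.0000 -0.0087 +0.0733 +0.3375 +0.5337]
  T[3,:] = [+0.0000 -0.0026 +0.0384 -0.0903 -0.2799]
  T[4,:] = [+0.0000 -0.0119 +0.0640 -0.0181 +0.3365]
|roots of det(T-λI)|: 0.4164, 0.2155, 0.1038, 0.0101, 0.0000.
spectral radius ρ = 0.4164; 0.4164 < 1, so it converges for any x₀.

0.4164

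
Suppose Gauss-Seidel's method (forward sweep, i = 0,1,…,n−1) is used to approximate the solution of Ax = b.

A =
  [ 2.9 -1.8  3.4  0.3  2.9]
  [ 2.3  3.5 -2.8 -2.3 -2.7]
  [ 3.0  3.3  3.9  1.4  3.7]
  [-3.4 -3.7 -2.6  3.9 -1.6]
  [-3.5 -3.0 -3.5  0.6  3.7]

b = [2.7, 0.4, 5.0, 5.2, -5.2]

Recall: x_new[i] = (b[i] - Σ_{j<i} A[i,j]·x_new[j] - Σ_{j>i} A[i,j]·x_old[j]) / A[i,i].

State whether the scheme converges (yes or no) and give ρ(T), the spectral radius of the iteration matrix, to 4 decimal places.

A = D + L + U where D = diag(2.9, 3.5, 3.9, 3.9, 3.7).
GS T = -(D+L)⁻¹U: row 0 first, T[0,1] = -(-1.8)/(2.9) = +0.6207; later rows by forward substitution.
  T[0,:] = [+0.0000  +0.6207  -1.1724  -0.1034  -1.0000]
  T[1,:] = [+0.0000  -0.4079  +1.5704  +0.7251  +1.4286]
  T[2,:] = [+0.0000  -0.1323  -0.4270  -0.8930  -1.3883]
  T[3,:] = [+0.0000  +0.0659  +0.1832  +0.0024  -0.0317]
  T[4,:] = [+0.0000  +0.1206  -0.2693  -0.3550  -1.0957]
|λ(T)| sorted: 1.6274, 0.5822, 0.5822, 0.1254, 0.0000.
ρ = 1.6274; 1.6274 > 1: divergent.

no, ρ = 1.6274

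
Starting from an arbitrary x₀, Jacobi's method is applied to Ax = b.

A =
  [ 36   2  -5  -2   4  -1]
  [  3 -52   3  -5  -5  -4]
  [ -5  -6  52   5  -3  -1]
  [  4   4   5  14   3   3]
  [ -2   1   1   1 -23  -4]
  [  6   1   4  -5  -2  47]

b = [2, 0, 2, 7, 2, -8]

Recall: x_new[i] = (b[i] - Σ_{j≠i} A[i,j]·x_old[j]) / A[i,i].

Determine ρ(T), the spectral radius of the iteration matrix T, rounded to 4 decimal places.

Let D = diag(36, -52, 52, 14, -23, 47); L, U the strict triangles.
Jacobi: T = -D⁻¹(L+U), T[1,2] = -(3)/(-52) = +0.0577; T[1,1] = 0.
  T[0,:] = [+0.0000, -0.0556, +0.1389, +0.0556, -0.1111, +0.0278]
  T[1,:] = [+0.0577, +0.0000, +0.0577, -0.0962, -0.0962, -0.0769]
  T[2,:] = [+0.0962, +0.1154, +0.0000, -0.0962, +0.0577, +0.0192]
  T[3,:] = [-0.2857, -0.2857, -0.3571, +0.0000, -0.2143, -0.2143]
  T[4,:] = [-0.0870, +0.0435, +0.0435, +0.0435, +0.0000, -0.1739]
  T[5,:] = [-0.1277, -0.0213, -0.0851, +0.1064, +0.0426, +0.0000]
eigenvalue magnitudes: 0.2469, 0.1915, 0.1915, 0.0558, 0.0468, 0.0117.
spectral radius ρ = 0.2469; 0.2469 < 1: convergent.

0.2469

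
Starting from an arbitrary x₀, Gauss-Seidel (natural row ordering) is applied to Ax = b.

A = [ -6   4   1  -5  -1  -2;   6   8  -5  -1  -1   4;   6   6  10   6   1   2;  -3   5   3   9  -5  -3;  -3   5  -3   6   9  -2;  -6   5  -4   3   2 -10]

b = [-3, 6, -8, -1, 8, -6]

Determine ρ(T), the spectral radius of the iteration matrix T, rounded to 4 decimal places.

Split A = D + L + U, D = diag(-6, 8, 10, 9, 9, -10).
GS T = -(D+L)⁻¹U: row 0 first, T[0,4] = -(-1)/(-6) = -0.1667; later rows by forward substitution.
  T[0,:] = [+0.0000 +0.6667 +0.1667 -0.8333 -0.1667 -0.3333]
  T[1,:] = [+0.0000 -0.5000 +0.5000 +0.7500 +0.2500 -0.2500]
  T[2,:] = [+0.0000 -0.1000 -0.4000 -0.5500 -0.1500 +0.1500]
  T[3,:] = [+0.0000 +0.5333 -0.0889 -0.5111 +0.4111 +0.3111]
  T[4,:] = [+0.0000 +0.1111 -0.2963 -0.5370 -0.5185 +0.0926]
  T[5,:] = [+0.0000 -0.4278 +0.2241 +0.8343 +0.3046 +0.1269]
|roots of det(T-λI)|: 1.4638, 0.3658, 0.3263, 0.3263, 0.3248, 0.0000.
ρ = 1.4638; 1.4638 > 1 ⇒ diverges.

1.4638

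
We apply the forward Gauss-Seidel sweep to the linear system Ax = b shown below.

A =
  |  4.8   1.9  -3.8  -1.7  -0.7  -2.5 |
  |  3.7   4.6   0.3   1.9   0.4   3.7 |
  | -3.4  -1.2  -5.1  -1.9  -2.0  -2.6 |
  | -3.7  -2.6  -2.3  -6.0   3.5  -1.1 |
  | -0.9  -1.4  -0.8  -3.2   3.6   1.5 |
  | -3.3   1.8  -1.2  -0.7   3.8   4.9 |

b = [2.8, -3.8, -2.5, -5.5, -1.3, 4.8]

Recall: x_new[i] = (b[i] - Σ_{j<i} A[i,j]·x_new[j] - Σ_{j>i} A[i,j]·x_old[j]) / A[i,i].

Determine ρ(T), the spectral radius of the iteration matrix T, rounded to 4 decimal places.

A = D + L + U where D = diag(4.8, 4.6, -5.1, -6, 3.6, 4.9).
T_GS = -(D+L)⁻¹U: row 0 first, T[0,4] = -(-0.7)/(4.8) = +0.1458; later rows by forward substitution.
  T[0,:] = [+0.0000, -0.3958, +0.7917, +0.3542, +0.1458, +0.5208]
  T[1,:] = [+0.0000, +0.3184, -0.7020, -0.6979, -0.2043, -1.2233]
  T[2,:] = [+0.0000, +0.1890, -0.3626, -0.4444, -0.4413, -0.5692]
  T[3,:] = [+0.0000, +0.0337, -0.0450, +0.2544, +0.7511, +0.2438]
  T[4,:] = [+0.0000, +0.0968, -0.1957, -0.0555, +0.5266, -0.6720]
  T[5,:] = [+0.0000, -0.4075, +0.8475, +0.4654, -0.2359, +1.2167]
|λ(T)| sorted: 1.4331, 0.5748, 0.1336, 0.1196, 0.1196, 0.0000.
ρ = 1.4331; 1.4331 > 1: divergent.

1.4331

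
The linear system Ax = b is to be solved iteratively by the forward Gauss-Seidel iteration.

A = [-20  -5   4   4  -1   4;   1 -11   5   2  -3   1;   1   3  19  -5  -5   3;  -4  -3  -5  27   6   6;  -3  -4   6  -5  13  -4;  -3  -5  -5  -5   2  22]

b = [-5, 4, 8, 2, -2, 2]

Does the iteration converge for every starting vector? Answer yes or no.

Let D = diag(-20, -11, 19, 27, 13, 22); L, U the strict triangles.
Gauss-Seidel: T = -(D+L)⁻¹U, row 0 first, T[0,4] = -(-1)/(-20) = -0.0500; later rows by forward substitution.
  T[0,:] = [+0.0000  -0.2500  +0.2000  +0.2000  -0.0500  +0.2000]
  T[1,:] = [+0.0000  -0.0227  +0.4727  +0.2000  -0.2773  +0.1091]
  T[2,:] = [+0.0000  +0.0167  -0.0852  +0.2211  +0.3096  -0.1856]
  T[3,:] = [+0.0000  -0.0365  +0.0664  +0.0928  -0.2031  -0.2149]
  T[4,:] = [+0.0000  -0.0864  +0.2564  +0.0414  -0.3179  +0.3905]
  T[5,:] = [+0.0000  -0.0359  +0.1071  +0.1403  -0.0167  -0.0745]
|λ(T)| sorted: 0.5530, 0.2478, 0.2478, 0.0937, 0.0876, 0.0000.
spectral radius ρ = 0.5530; 0.5530 < 1 ⇒ converges.

yes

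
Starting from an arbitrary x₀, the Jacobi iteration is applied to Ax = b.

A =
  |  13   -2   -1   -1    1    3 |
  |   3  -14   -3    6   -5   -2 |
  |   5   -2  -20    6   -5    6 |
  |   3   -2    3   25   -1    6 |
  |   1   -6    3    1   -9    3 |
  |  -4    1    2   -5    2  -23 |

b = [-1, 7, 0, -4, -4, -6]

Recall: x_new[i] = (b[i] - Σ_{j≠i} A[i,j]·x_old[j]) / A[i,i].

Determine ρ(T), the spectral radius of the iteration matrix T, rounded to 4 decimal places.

0.6517

Split A = D + L + U, D = diag(13, -14, -20, 25, -9, -23).
Jacobi: T = -D⁻¹(L+U), T[2,5] = -(6)/(-20) = +0.3000; T[2,2] = 0.
  T[0,:] = [+0.0000  +0.1538  +0.0769  +0.0769  -0.0769  -0.2308]
  T[1,:] = [+0.2143  +0.0000  -0.2143  +0.4286  -0.3571  -0.1429]
  T[2,:] = [+0.2500  -0.1000  +0.0000  +0.3000  -0.2500  +0.3000]
  T[3,:] = [-0.1200  +0.0800  -0.1200  +0.0000  +0.0400  -0.2400]
  T[4,:] = [+0.1111  -0.6667  +0.3333  +0.1111  +0.0000  +0.3333]
  T[5,:] = [-0.1739  +0.0435  +0.0870  -0.2174  +0.0870  +0.0000]
eigenvalue magnitudes: 0.6517, 0.3987, 0.2972, 0.1948, 0.1088, 0.1088.
spectral radius ρ = 0.6517; 0.6517 < 1 ⇒ converges.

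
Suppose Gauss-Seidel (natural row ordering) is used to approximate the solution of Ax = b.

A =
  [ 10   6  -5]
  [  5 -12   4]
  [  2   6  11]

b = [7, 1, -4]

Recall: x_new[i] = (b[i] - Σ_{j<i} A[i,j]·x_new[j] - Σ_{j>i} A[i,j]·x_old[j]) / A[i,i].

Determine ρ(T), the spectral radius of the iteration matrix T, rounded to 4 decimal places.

0.6891

Write A = D+L+U with D = diag(10, -12, 11).
T_GS = -(D+L)⁻¹U: row 0 first, T[0,1] = -(6)/(10) = -0.6000; later rows by forward substitution.
  T[0,:] = [+0.0000, -0.6000, +0.5000]
  T[1,:] = [+0.0000, -0.2500, +0.5417]
  T[2,:] = [+0.0000, +0.2455, -0.3864]
|λ(T)| sorted: 0.6891, 0.0528, 0.0000.
spectral radius ρ = 0.6891; 0.6891 < 1: convergent.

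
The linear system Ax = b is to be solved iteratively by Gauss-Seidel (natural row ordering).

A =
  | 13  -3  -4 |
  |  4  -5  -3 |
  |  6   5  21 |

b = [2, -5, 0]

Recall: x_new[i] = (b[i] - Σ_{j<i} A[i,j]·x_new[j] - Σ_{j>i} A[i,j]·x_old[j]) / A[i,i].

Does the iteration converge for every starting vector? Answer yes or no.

A = D + L + U where D = diag(13, -5, 21).
Gauss-Seidel: T = -(D+L)⁻¹U, row 0 first, T[0,2] = -(-4)/(13) = +0.3077; later rows by forward substitution.
  T[0,:] = [+0.0000 +0.2308 +0.3077]
  T[1,:] = [+0.0000 +0.1846 -0.3538]
  T[2,:] = [+0.0000 -0.1099 -0.0037]
moduli |λ_i(T)| = 0.3090, 0.1280, 0.0000.
ρ(T) = max|λ| = 0.3090; 0.3090 < 1, so it converges for any x₀.

yes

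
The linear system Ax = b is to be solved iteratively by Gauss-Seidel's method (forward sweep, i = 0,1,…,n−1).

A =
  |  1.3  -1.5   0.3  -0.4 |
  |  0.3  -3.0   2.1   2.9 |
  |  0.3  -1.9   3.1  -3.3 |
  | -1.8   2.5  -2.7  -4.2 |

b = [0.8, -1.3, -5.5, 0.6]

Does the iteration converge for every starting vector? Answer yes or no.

yes

Write A = D+L+U with D = diag(1.3, -3, 3.1, -4.2).
T_GS = -(D+L)⁻¹U: row 0 first, T[0,3] = -(-0.4)/(1.3) = +0.3077; later rows by forward substitution.
  T[0,:] = [+0.0000  +1.1538  -0.2308  +0.3077]
  T[1,:] = [+0.0000  +0.1154  +0.6769  +0.9974]
  T[2,:] = [+0.0000  -0.0409  +0.4372  +1.6461]
  T[3,:] = [+0.0000  -0.3995  +0.2208  -0.5963]
|eigenvalues of T|: 0.8336, 0.6649, 0.6649, 0.0000.
ρ(T) = max|λ| = 0.8336; 0.8336 < 1: convergent.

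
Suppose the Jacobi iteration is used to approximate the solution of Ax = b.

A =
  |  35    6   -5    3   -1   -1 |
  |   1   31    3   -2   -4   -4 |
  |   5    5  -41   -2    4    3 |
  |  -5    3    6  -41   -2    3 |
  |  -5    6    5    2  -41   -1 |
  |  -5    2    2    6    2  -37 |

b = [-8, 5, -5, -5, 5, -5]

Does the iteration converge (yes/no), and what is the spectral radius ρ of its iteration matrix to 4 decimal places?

yes, ρ = 0.2798

Write A = D+L+U with D = diag(35, 31, -41, -41, -41, -37).
T_J = -D⁻¹(L+U): T[2,3] = -(-2)/(-41) = -0.0488; T[2,2] = 0.
  T[0,:] = [+0.0000, -0.1714, +0.1429, -0.0857, +0.0286, +0.0286]
  T[1,:] = [-0.0323, +0.0000, -0.0968, +0.0645, +0.1290, +0.1290]
  T[2,:] = [+0.1220, +0.1220, +0.0000, -0.0488, +0.0976, +0.0732]
  T[3,:] = [-0.1220, +0.0732, +0.1463, +0.0000, -0.0488, +0.0732]
  T[4,:] = [-0.1220, +0.1463, +0.1220, +0.0488, +0.0000, -0.0244]
  T[5,:] = [-0.1351, +0.0541, +0.0541, +0.1622, +0.0541, +0.0000]
|eigenvalues of T|: 0.2798, 0.2329, 0.2329, 0.1453, 0.1438, 0.0494.
spectral radius ρ = 0.2798; 0.2798 < 1, so it converges for any x₀.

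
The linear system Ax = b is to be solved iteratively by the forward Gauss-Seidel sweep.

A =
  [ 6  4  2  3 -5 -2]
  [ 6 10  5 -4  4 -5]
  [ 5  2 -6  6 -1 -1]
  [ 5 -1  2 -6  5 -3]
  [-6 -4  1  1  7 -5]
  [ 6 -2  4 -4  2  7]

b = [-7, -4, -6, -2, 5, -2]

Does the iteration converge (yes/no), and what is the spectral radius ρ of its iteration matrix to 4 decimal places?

no, ρ = 1.5306

Diagonal D = diag(6, 10, -6, -6, 7, 7); L, U strict lower/upper.
Gauss-Seidel: T = -(D+L)⁻¹U, row 0 first, T[0,5] = -(-2)/(6) = +0.3333; later rows by forward substitution.
  T[0,:] = [+0.0000  -0.6667  -0.3333  -0.5000  +0.8333  +0.3333]
  T[1,:] = [+0.0000  +0.4000  -0.3000  +0.7000  -0.9000  +0.3000]
  T[2,:] = [+0.0000  -0.4222  -0.3778  +0.8167  +0.2278  +0.2111]
  T[3,:] = [+0.0000  -0.7630  -0.3537  -0.2611  +1.7537  -0.2019]
  T[4,:] = [+0.0000  -0.1735  -0.3526  -0.1079  -0.0831  +1.1701]
  T[5,:] = [+0.0000  +0.5406  +0.3145  +0.0435  -0.0757  -0.7703]
|roots of det(T-λI)|: 1.5306, 1.1805, 1.1805, 0.2824, 0.2824, 0.0000.
spectral radius ρ = 1.5306; 1.5306 > 1: divergent.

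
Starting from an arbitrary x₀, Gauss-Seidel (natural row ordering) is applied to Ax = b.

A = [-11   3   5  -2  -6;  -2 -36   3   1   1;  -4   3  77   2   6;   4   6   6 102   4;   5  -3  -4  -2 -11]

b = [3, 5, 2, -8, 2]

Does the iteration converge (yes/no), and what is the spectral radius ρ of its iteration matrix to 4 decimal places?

Write A = D+L+U with D = diag(-11, -36, 77, 102, -11).
Gauss-Seidel: T = -(D+L)⁻¹U, row 0 first, T[0,4] = -(-6)/(-11) = -0.5455; later rows by forward substitution.
  T[0,:] = [+0.0000 +0.2727 +0.4545 -0.1818 -0.5455]
  T[1,:] = [+0.0000 -0.0152 +0.0581 +0.0379 +0.0581]
  T[2,:] = [+0.0000 +0.0148 +0.0213 -0.0369 -0.1085]
  T[3,:] = [+0.0000 -0.0107 -0.0225 +0.0071 -0.0149]
  T[4,:] = [+0.0000 +0.1247 +0.1871 -0.0808 -0.2216]
|roots of det(T-λI)|: 0.1918, 0.0673, 0.0673, 0.0121, 0.0000.
spectral radius ρ = 0.1918; 0.1918 < 1 ⇒ converges.

yes, ρ = 0.1918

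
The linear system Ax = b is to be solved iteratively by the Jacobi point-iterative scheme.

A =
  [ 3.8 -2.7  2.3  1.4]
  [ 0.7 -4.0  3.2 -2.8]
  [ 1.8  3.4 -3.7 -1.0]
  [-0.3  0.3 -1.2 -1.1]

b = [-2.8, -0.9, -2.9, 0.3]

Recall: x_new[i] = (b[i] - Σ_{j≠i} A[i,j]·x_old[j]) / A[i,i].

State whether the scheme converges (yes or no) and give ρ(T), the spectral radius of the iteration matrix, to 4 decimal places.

Split A = D + L + U, D = diag(3.8, -4, -3.7, -1.1).
T_J = -D⁻¹(L+U): T[3,1] = -(0.3)/(-1.1) = +0.2727; T[3,3] = 0.
  T[0,:] = [+0.0000, +0.7105, -0.6053, -0.3684]
  T[1,:] = [+0.1750, +0.0000, +0.8000, -0.7000]
  T[2,:] = [+0.4865, +0.9189, +0.0000, -0.2703]
  T[3,:] = [-0.2727, +0.2727, -1.0909, +0.0000]
|λ(T)| sorted: 1.2872, 0.8998, 0.8998, 0.0636.
ρ(T) = max|λ| = 1.2872; 1.2872 > 1, so it fails to converge.

no, ρ = 1.2872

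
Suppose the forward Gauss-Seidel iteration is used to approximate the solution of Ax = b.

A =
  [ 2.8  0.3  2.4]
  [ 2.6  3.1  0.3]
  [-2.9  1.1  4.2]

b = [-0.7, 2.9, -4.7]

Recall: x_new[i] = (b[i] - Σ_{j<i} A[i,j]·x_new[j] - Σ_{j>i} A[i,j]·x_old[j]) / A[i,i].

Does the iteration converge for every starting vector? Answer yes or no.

Write A = D+L+U with D = diag(2.8, 3.1, 4.2).
T_GS = -(D+L)⁻¹U: row 0 first, T[0,1] = -(0.3)/(2.8) = -0.1071; later rows by forward substitution.
  T[0,:] = [+0.0000 -0.1071 -0.8571]
  T[1,:] = [+0.0000 +0.0899 +0.6221]
  T[2,:] = [+0.0000 -0.0975 -0.7548]
|roots of det(T-λI)|: 0.6755, 0.0106, 0.0000.
ρ(T) = max|λ| = 0.6755; 0.6755 < 1 ⇒ converges.

yes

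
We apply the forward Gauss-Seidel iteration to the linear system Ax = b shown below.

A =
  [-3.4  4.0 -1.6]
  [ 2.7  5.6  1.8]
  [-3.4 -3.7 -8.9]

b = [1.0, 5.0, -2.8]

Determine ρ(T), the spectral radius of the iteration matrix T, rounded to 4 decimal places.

0.5921

Split A = D + L + U, D = diag(-3.4, 5.6, -8.9).
T_GS = -(D+L)⁻¹U: row 0 first, T[0,1] = -(4)/(-3.4) = +1.1765; later rows by forward substitution.
  T[0,:] = [+0.0000, +1.1765, -0.4706]
  T[1,:] = [+0.0000, -0.5672, -0.0945]
  T[2,:] = [+0.0000, -0.2136, +0.2191]
|roots of det(T-λI)|: 0.5921, 0.2440, 0.0000.
ρ = 0.5921; 0.5921 < 1: convergent.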